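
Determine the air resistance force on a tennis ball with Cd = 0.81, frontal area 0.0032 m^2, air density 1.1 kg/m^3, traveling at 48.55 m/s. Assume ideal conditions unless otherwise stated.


Fd = 0.5 * Cd * rho * A * v^2
Fd = 0.5 * 0.81 * 1.1 * 0.0032 * 48.55^2
v^2 = 2357.1025
Fd = 0.5 * 0.81 * 1.1 * 0.0032 * 2357.1025 = 3.3603 N

3.3603 N


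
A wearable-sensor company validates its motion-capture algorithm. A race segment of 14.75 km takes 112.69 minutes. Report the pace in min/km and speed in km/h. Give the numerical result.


Pace = time / distance = 112.69 min / 14.75 km = 7.64 min/km
Speed = distance / time_in_hours = 14.75 / 1.8782 hr
Speed = 7.8534 km/h

7.64 min/km, 7.8534 km/h


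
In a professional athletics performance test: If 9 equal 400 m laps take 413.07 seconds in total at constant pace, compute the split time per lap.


Split time = total_time / n_laps = 413.07 / 9
Split time = 45.8967 s per lap

45.8967 s


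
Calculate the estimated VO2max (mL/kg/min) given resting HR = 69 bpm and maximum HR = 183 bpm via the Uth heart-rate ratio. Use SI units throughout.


VO2max = 15.3 * HRmax / HRrest
VO2max = 15.3 * 183 / 69
VO2max = 2799.9 / 69 = 40.5783 mL/kg/min

40.5783 mL/kg/min


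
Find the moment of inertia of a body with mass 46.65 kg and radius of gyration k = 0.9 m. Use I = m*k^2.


I = m * k^2
I = 46.65 * 0.9^2
I = 46.65 * 0.81 = 37.7865 kg*m^2

37.7865 kg*m^2


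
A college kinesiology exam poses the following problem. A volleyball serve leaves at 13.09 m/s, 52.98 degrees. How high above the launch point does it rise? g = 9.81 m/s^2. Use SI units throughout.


H = (v*sin(theta))^2 / (2*g)
vy = v*sin(theta) = 13.09 * sin(52.98 deg) = 10.4514 m/s
H = vy^2 / (2*g) = 109.2315 / (2*9.81)
H = 109.2315 / 19.62 = 5.5674 m

5.5674 m


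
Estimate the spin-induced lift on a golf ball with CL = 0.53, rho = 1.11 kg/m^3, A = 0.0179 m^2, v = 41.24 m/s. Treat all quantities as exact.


FM = 0.5 * CL * rho * A * v^2
FM = 0.5 * 0.53 * 1.11 * 0.0179 * 41.24^2
v^2 = 1700.7376
FM = 0.5 * 0.53 * 1.11 * 0.0179 * 1700.7376 = 8.9549 N

8.9549 N


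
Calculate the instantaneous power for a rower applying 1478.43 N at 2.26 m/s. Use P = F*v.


P = F * v
P = 1478.43 * 2.26
P = 3341.2518 W

3341.2518 W


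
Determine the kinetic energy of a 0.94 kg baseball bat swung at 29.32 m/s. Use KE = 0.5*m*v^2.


KE = 0.5 * m * v^2
KE = 0.5 * 0.94 * 29.32^2
KE = 0.5 * 0.94 * 859.6624 = 404.0413 J

404.0413 J


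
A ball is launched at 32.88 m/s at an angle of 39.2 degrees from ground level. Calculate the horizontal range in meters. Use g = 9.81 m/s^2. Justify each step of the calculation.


R = v^2 * sin(2*theta) / g
Convert angle to radians: theta = 39.2 deg = 0.6842 rad
sin(2*theta) = sin(1.3683) = 0.9796
R = 32.88^2 * 0.9796 / 9.81
R = 1081.0944 * 0.9796 / 9.81 = 107.9524 m

107.9524 m


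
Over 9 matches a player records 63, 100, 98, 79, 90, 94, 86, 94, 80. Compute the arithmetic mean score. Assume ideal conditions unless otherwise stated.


Average = sum / n
Sum = 784
Average = 784 / 9 = 87.1111

87.1111


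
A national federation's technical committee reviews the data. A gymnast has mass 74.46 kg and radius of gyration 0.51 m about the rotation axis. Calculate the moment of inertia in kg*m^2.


I = m * k^2
I = 74.46 * 0.51^2
I = 74.46 * 0.2601 = 19.367 kg*m^2

19.367 kg*m^2


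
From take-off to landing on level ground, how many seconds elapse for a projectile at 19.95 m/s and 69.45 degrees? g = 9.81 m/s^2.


T = 2*v*sin(theta)/g
sin(theta) = sin(69.45 deg) = 0.9364
T = 2*19.95*0.9364 / 9.81
T = 37.361 / 9.81 = 3.8085 s

3.8085 s


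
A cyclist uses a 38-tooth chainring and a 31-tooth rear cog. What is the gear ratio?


GR = front_teeth / rear_teeth
GR = 38 / 31
GR = 1.2258

1.2258


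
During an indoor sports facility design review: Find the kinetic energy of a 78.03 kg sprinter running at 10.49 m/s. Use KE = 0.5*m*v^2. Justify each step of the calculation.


KE = 0.5 * m * v^2
KE = 0.5 * 78.03 * 10.49^2
KE = 0.5 * 78.03 * 110.0401 = 4293.2145 J

4293.2145 J


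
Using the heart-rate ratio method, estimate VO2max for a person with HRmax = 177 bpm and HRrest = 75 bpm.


VO2max = 15.3 * HRmax / HRrest
VO2max = 15.3 * 177 / 75
VO2max = 2708.1 / 75 = 36.108 mL/kg/min

36.108 mL/kg/min


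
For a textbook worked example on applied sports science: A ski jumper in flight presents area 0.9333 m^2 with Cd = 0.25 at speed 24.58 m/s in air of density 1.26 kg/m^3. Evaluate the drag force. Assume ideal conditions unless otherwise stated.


Fd = 0.5 * Cd * rho * A * v^2
Fd = 0.5 * 0.25 * 1.26 * 0.9333 * 24.58^2
v^2 = 604.1764
Fd = 0.5 * 0.25 * 1.26 * 0.9333 * 604.1764 = 88.8108 N

88.8108 N


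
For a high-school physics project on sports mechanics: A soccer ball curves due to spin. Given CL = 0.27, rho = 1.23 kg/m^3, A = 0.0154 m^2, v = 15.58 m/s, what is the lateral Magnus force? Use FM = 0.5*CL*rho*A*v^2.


FM = 0.5 * CL * rho * A * v^2
FM = 0.5 * 0.27 * 1.23 * 0.0154 * 15.58^2
v^2 = 242.7364
FM = 0.5 * 0.27 * 1.23 * 0.0154 * 242.7364 = 0.6207 N

0.6207 N


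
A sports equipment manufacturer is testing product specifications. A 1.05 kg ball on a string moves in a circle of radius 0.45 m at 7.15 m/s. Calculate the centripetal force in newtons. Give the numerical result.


Fc = m * v^2 / r
v^2 = 7.15^2 = 51.1225
Fc = 1.05 * 51.1225 / 0.45
Fc = 53.6786 / 0.45 = 119.2858 N

119.2858 N


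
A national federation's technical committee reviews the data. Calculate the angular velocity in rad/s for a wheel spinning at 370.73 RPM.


omega = RPM * 2 * pi / 60
omega = 370.73 * 2 * 3.14159 / 60
omega = 2329.3653 / 60 = 38.8228 rad/s

38.8228 rad/s


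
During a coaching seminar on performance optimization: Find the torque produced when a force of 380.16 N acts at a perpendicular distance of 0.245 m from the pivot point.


tau = F * d
tau = 380.16 * 0.245
tau = 93.1392 N*m

93.1392 N*m


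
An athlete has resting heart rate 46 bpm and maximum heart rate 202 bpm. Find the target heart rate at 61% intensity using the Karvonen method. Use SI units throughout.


Target = HRrest + pct*(HRmax - HRrest)
Heart rate reserve = HRmax - HRrest = 202 - 46 = 156 bpm
Fraction = 61% = 0.61
Target = 46 + 0.61 * 156
Target = 46 + 95.16 = 141.16 bpm

141.16 bpm


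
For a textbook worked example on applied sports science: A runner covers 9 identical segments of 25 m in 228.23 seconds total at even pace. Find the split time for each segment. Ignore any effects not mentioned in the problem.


Split time = total_time / n_laps = 228.23 / 9
Split time = 25.3589 s per lap

25.3589 s


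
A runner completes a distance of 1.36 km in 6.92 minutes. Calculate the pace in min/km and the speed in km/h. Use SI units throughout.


Pace = time / distance = 6.92 min / 1.36 km = 5.0882 min/km
Speed = distance / time_in_hours = 1.36 / 0.1153 hr
Speed = 11.7919 km/h

5.0882 min/km, 11.7919 km/h


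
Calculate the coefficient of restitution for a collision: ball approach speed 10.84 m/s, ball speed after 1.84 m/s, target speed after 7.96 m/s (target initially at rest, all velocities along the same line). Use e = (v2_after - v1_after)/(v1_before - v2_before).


e = (v2_after - v1_after) / (v1_before - v2_before)
Numerator = 7.96 - 1.84 = 6.12
Denominator = 10.84 - 0 = 10.84
e = 6.12 / 10.84 = 0.5646

0.5646


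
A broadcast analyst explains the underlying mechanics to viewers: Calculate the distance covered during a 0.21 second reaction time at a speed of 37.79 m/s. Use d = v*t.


d = v * t
d = 37.79 * 0.21
d = 7.9359 m

7.9359 m


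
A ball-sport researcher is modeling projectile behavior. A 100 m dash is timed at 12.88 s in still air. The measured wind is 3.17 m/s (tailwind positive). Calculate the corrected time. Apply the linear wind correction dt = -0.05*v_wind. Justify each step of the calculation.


dt = -0.05 * v_wind = -0.05 * 3.17 = -0.1585 s
t_corrected = t_still + dt = 12.88 + (-0.1585)
t_corrected = 12.7215 s

12.7215 s


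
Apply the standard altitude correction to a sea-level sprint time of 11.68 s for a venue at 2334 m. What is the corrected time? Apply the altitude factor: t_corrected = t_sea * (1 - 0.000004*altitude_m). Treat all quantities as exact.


Correction factor = 1 - 0.000004 * 2334 = 0.990664
t_corrected = t_sea * factor = 11.68 * 0.990664
t_corrected = 11.571 s

11.571 s


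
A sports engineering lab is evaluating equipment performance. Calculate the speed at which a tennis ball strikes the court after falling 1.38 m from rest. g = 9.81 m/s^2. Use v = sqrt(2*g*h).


v = sqrt(2 * g * h)
v = sqrt(2 * 9.81 * 1.38)
v = sqrt(27.0756) = 5.2034 m/s

5.2034 m/s


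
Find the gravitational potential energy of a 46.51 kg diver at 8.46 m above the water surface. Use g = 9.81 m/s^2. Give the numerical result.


PE = m * g * h
PE = 46.51 * 9.81 * 8.46
PE = 456.2631 * 8.46 = 3859.9858 J

3859.9858 J


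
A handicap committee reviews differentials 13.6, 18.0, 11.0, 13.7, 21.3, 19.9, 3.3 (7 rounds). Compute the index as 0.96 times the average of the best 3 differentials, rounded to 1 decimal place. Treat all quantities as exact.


All differentials: 13.6, 18.0, 11.0, 13.7, 21.3, 19.9, 3.3
Sorted: 3.3, 11.0, 13.6, 13.7, 18.0, 19.9, 21.3
Best 3: 3.3, 11.0, 13.6
Average of best = 27.9 / 3 = 9.3
Raw index = 9.3 * 0.96 = 8.928
Handicap index = round(8.928, 1) = 8.9

8.9


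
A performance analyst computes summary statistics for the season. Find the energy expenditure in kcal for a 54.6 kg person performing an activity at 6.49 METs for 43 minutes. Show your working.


kcal = MET * mass * time_hr
Convert time: 43 min = 0.7167 hr
kcal = 6.49 * 54.6 * 0.7167
kcal = 253.9537 kcal

253.9537 kcal


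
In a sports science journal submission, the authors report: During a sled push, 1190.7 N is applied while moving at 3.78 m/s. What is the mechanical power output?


P = F * v
P = 1190.7 * 3.78
P = 4500.846 W

4500.846 W


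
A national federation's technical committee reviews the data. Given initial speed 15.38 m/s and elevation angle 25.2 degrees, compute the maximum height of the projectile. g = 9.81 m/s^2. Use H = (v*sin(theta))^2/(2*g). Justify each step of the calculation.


H = (v*sin(theta))^2 / (2*g)
vy = v*sin(theta) = 15.38 * sin(25.2 deg) = 6.5485 m/s
H = vy^2 / (2*g) = 42.8827 / (2*9.81)
H = 42.8827 / 19.62 = 2.1857 m

2.1857 m


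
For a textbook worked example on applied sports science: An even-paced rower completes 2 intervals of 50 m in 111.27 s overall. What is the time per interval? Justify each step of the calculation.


Split time = total_time / n_laps = 111.27 / 2
Split time = 55.635 s per lap

55.635 s


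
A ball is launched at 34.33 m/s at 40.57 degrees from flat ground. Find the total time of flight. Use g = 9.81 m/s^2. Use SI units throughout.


T = 2*v*sin(theta)/g
sin(theta) = sin(40.57 deg) = 0.6504
T = 2*34.33*0.6504 / 9.81
T = 44.6549 / 9.81 = 4.552 s

4.552 s


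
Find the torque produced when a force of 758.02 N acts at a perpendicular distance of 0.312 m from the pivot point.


tau = F * d
tau = 758.02 * 0.312
tau = 236.5022 N*m

236.5022 N*m


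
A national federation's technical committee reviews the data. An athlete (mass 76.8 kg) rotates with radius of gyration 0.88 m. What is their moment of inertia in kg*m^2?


I = m * k^2
I = 76.8 * 0.88^2
I = 76.8 * 0.7744 = 59.4739 kg*m^2

59.4739 kg*m^2


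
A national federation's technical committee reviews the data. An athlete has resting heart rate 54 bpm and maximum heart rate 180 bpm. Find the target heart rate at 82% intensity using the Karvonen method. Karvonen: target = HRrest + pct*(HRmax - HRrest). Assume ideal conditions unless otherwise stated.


Target = HRrest + pct*(HRmax - HRrest)
Heart rate reserve = HRmax - HRrest = 180 - 54 = 126 bpm
Fraction = 82% = 0.82
Target = 54 + 0.82 * 126
Target = 54 + 103.32 = 157.32 bpm

157.32 bpm


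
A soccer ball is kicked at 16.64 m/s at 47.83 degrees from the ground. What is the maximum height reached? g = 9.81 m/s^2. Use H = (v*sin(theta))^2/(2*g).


H = (v*sin(theta))^2 / (2*g)
vy = v*sin(theta) = 16.64 * sin(47.83 deg) = 12.3328 m/s
H = vy^2 / (2*g) = 152.0989 / (2*9.81)
H = 152.0989 / 19.62 = 7.7522 m

7.7522 m


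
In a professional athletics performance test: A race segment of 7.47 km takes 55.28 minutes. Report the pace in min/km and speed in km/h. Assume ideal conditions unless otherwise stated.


Pace = time / distance = 55.28 min / 7.47 km = 7.4003 min/km
Speed = distance / time_in_hours = 7.47 / 0.9213 hr
Speed = 8.1078 km/h

7.4003 min/km, 8.1078 km/h


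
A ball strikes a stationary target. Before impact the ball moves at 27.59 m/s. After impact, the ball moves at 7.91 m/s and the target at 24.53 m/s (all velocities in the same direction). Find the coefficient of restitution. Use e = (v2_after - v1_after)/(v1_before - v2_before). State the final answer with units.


e = (v2_after - v1_after) / (v1_before - v2_before)
Numerator = 24.53 - 7.91 = 16.62
Denominator = 27.59 - 0 = 27.59
e = 16.62 / 27.59 = 0.6024

0.6024


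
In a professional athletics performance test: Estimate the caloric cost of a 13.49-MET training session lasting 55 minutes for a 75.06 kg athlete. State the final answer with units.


kcal = MET * mass * time_hr
Convert time: 55 min = 0.9167 hr
kcal = 13.49 * 75.06 * 0.9167
kcal = 928.1795 kcal

928.1795 kcal


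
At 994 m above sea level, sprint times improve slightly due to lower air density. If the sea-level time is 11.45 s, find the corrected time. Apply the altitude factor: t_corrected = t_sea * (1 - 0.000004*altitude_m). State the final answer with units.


Correction factor = 1 - 0.000004 * 994 = 0.996024
t_corrected = t_sea * factor = 11.45 * 0.996024
t_corrected = 11.4045 s

11.4045 s


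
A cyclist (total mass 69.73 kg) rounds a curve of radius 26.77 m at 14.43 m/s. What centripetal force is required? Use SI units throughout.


Fc = m * v^2 / r
v^2 = 14.43^2 = 208.2249
Fc = 69.73 * 208.2249 / 26.77
Fc = 14519.5223 / 26.77 = 542.3804 N

542.3804 N


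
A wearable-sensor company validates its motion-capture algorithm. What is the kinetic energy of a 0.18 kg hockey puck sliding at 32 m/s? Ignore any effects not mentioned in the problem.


KE = 0.5 * m * v^2
KE = 0.5 * 0.18 * 32^2
KE = 0.5 * 0.18 * 1024 = 92.16 J

92.16 J


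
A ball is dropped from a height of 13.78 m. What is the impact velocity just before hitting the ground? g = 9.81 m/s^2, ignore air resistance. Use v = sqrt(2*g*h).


v = sqrt(2 * g * h)
v = sqrt(2 * 9.81 * 13.78)
v = sqrt(270.3636) = 16.4427 m/s

16.4427 m/s


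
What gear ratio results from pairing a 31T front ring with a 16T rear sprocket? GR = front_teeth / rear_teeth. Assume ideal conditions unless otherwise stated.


GR = front_teeth / rear_teeth
GR = 31 / 16
GR = 1.9375

1.9375


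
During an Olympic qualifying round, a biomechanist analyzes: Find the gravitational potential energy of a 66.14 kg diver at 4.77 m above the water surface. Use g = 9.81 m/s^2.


PE = m * g * h
PE = 66.14 * 9.81 * 4.77
PE = 648.8334 * 4.77 = 3094.9353 J

3094.9353 J


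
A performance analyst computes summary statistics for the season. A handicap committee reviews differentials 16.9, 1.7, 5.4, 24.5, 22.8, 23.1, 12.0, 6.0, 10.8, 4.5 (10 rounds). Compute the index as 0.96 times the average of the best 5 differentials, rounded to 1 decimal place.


All differentials: 16.9, 1.7, 5.4, 24.5, 22.8, 23.1, 12.0, 6.0, 10.8, 4.5
Sorted: 1.7, 4.5, 5.4, 6.0, 10.8, 12.0, 16.9, 22.8, 23.1, 24.5
Best 5: 1.7, 4.5, 5.4, 6.0, 10.8
Average of best = 28.4 / 5 = 5.68
Raw index = 5.68 * 0.96 = 5.4528
Handicap index = round(5.4528, 1) = 5.5

5.5


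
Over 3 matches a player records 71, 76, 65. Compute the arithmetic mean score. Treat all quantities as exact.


Average = sum / n
Sum = 212
Average = 212 / 3 = 70.6667

70.6667


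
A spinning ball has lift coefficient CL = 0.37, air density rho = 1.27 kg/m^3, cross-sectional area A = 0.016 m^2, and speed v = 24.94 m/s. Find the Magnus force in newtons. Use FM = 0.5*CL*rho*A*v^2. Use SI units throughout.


FM = 0.5 * CL * rho * A * v^2
FM = 0.5 * 0.37 * 1.27 * 0.016 * 24.94^2
v^2 = 622.0036
FM = 0.5 * 0.37 * 1.27 * 0.016 * 622.0036 = 2.3382 N

2.3382 N


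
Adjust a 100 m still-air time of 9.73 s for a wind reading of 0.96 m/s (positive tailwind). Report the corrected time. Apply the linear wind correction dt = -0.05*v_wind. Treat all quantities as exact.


dt = -0.05 * v_wind = -0.05 * 0.96 = -0.048 s
t_corrected = t_still + dt = 9.73 + (-0.048)
t_corrected = 9.682 s

9.682 s


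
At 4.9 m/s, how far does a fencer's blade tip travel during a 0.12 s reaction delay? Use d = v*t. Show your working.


d = v * t
d = 4.9 * 0.12
d = 0.588 m

0.588 m


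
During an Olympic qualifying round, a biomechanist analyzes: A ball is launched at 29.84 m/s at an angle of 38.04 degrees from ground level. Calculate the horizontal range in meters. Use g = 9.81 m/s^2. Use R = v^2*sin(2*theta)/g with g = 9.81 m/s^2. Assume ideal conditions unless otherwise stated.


R = v^2 * sin(2*theta) / g
Convert angle to radians: theta = 38.04 deg = 0.6639 rad
sin(2*theta) = sin(1.3278) = 0.9706
R = 29.84^2 * 0.9706 / 9.81
R = 890.4256 * 0.9706 / 9.81 = 88.1015 m

88.1015 m


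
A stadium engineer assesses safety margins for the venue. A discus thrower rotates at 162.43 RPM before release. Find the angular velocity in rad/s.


omega = RPM * 2 * pi / 60
omega = 162.43 * 2 * 3.14159 / 60
omega = 1020.5778 / 60 = 17.0096 rad/s

17.0096 rad/s


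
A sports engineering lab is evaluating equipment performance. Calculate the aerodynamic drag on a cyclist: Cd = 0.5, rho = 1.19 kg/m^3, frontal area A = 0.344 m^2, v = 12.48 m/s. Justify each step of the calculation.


Fd = 0.5 * Cd * rho * A * v^2
Fd = 0.5 * 0.5 * 1.19 * 0.344 * 12.48^2
v^2 = 155.7504
Fd = 0.5 * 0.5 * 1.19 * 0.344 * 155.7504 = 15.9395 N

15.9395 N


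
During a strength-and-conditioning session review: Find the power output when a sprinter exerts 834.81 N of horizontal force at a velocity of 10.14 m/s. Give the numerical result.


P = F * v
P = 834.81 * 10.14
P = 8464.9734 W

8464.9734 W


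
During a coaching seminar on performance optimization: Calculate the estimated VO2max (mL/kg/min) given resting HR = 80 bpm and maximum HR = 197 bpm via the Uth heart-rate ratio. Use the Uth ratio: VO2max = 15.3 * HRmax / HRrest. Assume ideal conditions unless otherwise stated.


VO2max = 15.3 * HRmax / HRrest
VO2max = 15.3 * 197 / 80
VO2max = 3014.1 / 80 = 37.6763 mL/kg/min

37.6763 mL/kg/min


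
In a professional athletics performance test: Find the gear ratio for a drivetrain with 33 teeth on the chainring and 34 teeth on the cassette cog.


GR = front_teeth / rear_teeth
GR = 33 / 34
GR = 0.9706

0.9706


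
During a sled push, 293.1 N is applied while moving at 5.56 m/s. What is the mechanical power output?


P = F * v
P = 293.1 * 5.56
P = 1629.636 W

1629.636 W


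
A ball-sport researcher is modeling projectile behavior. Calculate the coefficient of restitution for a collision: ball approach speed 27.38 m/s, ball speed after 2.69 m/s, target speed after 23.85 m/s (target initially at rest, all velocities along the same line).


e = (v2_after - v1_after) / (v1_before - v2_before)
Numerator = 23.85 - 2.69 = 21.16
Denominator = 27.38 - 0 = 27.38
e = 21.16 / 27.38 = 0.7728

0.7728


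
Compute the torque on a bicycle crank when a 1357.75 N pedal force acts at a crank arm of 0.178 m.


tau = F * d
tau = 1357.75 * 0.178
tau = 241.6795 N*m

241.6795 N*m


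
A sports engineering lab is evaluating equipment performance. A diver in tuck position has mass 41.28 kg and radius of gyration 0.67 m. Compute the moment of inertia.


I = m * k^2
I = 41.28 * 0.67^2
I = 41.28 * 0.4489 = 18.5306 kg*m^2

18.5306 kg*m^2


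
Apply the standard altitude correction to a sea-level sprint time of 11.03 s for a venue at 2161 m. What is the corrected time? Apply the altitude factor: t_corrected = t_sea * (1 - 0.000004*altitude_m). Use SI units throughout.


Correction factor = 1 - 0.000004 * 2161 = 0.991356
t_corrected = t_sea * factor = 11.03 * 0.991356
t_corrected = 10.9347 s

10.9347 s


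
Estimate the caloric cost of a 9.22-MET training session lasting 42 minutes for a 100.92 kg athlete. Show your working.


kcal = MET * mass * time_hr
Convert time: 42 min = 0.7 hr
kcal = 9.22 * 100.92 * 0.7
kcal = 651.3377 kcal

651.3377 kcal


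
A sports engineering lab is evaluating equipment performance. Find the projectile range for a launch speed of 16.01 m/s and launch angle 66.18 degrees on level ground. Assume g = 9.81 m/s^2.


R = v^2 * sin(2*theta) / g
Convert angle to radians: theta = 66.18 deg = 1.1551 rad
sin(2*theta) = sin(2.3101) = 0.7389
R = 16.01^2 * 0.7389 / 9.81
R = 256.3201 * 0.7389 / 9.81 = 19.307 m

19.307 m


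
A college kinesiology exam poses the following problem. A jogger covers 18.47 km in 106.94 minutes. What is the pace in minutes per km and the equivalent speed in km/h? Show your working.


Pace = time / distance = 106.94 min / 18.47 km = 5.7899 min/km
Speed = distance / time_in_hours = 18.47 / 1.7823 hr
Speed = 10.3628 km/h

5.7899 min/km, 10.3628 km/h


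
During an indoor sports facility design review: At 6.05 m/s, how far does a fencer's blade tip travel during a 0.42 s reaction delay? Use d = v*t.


d = v * t
d = 6.05 * 0.42
d = 2.541 m

2.541 m


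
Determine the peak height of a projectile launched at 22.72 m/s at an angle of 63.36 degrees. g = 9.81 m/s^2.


H = (v*sin(theta))^2 / (2*g)
vy = v*sin(theta) = 22.72 * sin(63.36 deg) = 20.3081 m/s
H = vy^2 / (2*g) = 412.418 / (2*9.81)
H = 412.418 / 19.62 = 21.0203 m

21.0203 m


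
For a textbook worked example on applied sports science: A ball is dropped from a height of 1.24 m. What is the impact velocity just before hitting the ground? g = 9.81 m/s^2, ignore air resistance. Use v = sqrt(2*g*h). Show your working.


v = sqrt(2 * g * h)
v = sqrt(2 * 9.81 * 1.24)
v = sqrt(24.3288) = 4.9324 m/s

4.9324 m/s


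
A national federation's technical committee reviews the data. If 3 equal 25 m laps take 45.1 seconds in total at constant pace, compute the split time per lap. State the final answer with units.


Split time = total_time / n_laps = 45.1 / 3
Split time = 15.0333 s per lap

15.0333 s


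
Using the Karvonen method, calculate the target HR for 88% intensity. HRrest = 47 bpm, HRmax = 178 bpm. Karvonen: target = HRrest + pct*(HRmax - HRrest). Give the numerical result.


Target = HRrest + pct*(HRmax - HRrest)
Heart rate reserve = HRmax - HRrest = 178 - 47 = 131 bpm
Fraction = 88% = 0.88
Target = 47 + 0.88 * 131
Target = 47 + 115.28 = 162.28 bpm

162.28 bpm


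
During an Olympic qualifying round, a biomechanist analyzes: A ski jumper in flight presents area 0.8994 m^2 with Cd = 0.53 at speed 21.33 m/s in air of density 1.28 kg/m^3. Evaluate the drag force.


Fd = 0.5 * Cd * rho * A * v^2
Fd = 0.5 * 0.53 * 1.28 * 0.8994 * 21.33^2
v^2 = 454.9689
Fd = 0.5 * 0.53 * 1.28 * 0.8994 * 454.9689 = 138.8003 N

138.8003 N


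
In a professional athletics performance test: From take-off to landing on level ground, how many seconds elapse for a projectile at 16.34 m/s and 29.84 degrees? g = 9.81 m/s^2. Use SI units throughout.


T = 2*v*sin(theta)/g
sin(theta) = sin(29.84 deg) = 0.4976
T = 2*16.34*0.4976 / 9.81
T = 16.2609 / 9.81 = 1.6576 s

1.6576 s


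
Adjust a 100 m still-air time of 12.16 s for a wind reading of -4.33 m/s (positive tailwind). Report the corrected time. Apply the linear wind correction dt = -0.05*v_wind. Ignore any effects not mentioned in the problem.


dt = -0.05 * v_wind = -0.05 * -4.33 = 0.2165 s
t_corrected = t_still + dt = 12.16 + (0.2165)
t_corrected = 12.3765 s

12.3765 s


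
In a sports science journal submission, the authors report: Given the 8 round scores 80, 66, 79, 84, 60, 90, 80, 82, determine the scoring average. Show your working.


Average = sum / n
Sum = 621
Average = 621 / 8 = 77.625

77.625


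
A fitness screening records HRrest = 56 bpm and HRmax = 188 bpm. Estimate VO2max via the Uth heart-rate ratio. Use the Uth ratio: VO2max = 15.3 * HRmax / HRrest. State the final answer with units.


VO2max = 15.3 * HRmax / HRrest
VO2max = 15.3 * 188 / 56
VO2max = 2876.4 / 56 = 51.3643 mL/kg/min

51.3643 mL/kg/min


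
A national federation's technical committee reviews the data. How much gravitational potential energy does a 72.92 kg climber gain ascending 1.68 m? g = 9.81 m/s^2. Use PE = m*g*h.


PE = m * g * h
PE = 72.92 * 9.81 * 1.68
PE = 715.3452 * 1.68 = 1201.7799 J

1201.7799 J


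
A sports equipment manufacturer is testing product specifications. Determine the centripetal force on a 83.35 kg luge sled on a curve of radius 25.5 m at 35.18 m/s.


Fc = m * v^2 / r
v^2 = 35.18^2 = 1237.6324
Fc = 83.35 * 1237.6324 / 25.5
Fc = 103156.6605 / 25.5 = 4045.3592 N

4045.3592 N


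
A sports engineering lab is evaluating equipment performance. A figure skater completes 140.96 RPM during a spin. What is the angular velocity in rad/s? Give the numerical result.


omega = RPM * 2 * pi / 60
omega = 140.96 * 2 * 3.14159 / 60
omega = 885.6778 / 60 = 14.7613 rad/s

14.7613 rad/s


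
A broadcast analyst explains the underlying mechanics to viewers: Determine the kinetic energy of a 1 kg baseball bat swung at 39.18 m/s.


KE = 0.5 * m * v^2
KE = 0.5 * 1 * 39.18^2
KE = 0.5 * 1 * 1535.0724 = 767.5362 J

767.5362 J


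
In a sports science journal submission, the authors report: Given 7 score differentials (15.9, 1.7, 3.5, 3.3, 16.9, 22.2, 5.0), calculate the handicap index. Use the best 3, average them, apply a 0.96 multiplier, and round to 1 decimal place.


All differentials: 15.9, 1.7, 3.5, 3.3, 16.9, 22.2, 5.0
Sorted: 1.7, 3.3, 3.5, 5.0, 15.9, 16.9, 22.2
Best 3: 1.7, 3.3, 3.5
Average of best = 8.5 / 3 = 2.8333
Raw index = 2.8333 * 0.96 = 2.72
Handicap index = round(2.72, 1) = 2.7

2.7


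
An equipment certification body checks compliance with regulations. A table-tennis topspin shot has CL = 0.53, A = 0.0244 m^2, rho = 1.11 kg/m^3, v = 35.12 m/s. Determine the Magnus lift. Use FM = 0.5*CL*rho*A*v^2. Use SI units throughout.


FM = 0.5 * CL * rho * A * v^2
FM = 0.5 * 0.53 * 1.11 * 0.0244 * 35.12^2
v^2 = 1233.4144
FM = 0.5 * 0.53 * 1.11 * 0.0244 * 1233.4144 = 8.8525 N

8.8525 N


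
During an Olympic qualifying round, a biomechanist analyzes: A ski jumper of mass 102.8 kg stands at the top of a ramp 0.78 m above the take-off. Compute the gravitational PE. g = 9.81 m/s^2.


PE = m * g * h
PE = 102.8 * 9.81 * 0.78
PE = 1008.468 * 0.78 = 786.605 J

786.605 J


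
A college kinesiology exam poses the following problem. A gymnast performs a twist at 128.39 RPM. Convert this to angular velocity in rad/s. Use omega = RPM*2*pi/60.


omega = RPM * 2 * pi / 60
omega = 128.39 * 2 * 3.14159 / 60
omega = 806.6982 / 60 = 13.445 rad/s

13.445 rad/s


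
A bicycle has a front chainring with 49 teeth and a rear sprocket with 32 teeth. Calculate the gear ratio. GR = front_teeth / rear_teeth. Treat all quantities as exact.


GR = front_teeth / rear_teeth
GR = 49 / 32
GR = 1.5312

1.5312


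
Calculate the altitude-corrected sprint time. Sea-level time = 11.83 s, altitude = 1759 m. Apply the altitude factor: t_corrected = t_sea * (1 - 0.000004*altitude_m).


Correction factor = 1 - 0.000004 * 1759 = 0.992964
t_corrected = t_sea * factor = 11.83 * 0.992964
t_corrected = 11.7468 s

11.7468 s


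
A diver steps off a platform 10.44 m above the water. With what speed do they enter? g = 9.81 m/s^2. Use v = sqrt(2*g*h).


v = sqrt(2 * g * h)
v = sqrt(2 * 9.81 * 10.44)
v = sqrt(204.8328) = 14.312 m/s

14.312 m/s


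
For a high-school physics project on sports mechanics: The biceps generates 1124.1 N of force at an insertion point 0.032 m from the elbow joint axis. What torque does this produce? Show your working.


tau = F * d
tau = 1124.1 * 0.032
tau = 35.9712 N*m

35.9712 N*m


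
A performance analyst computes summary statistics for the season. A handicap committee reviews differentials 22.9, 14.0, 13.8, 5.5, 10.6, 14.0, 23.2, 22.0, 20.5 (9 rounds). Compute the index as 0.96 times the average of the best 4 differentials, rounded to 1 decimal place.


All differentials: 22.9, 14.0, 13.8, 5.5, 10.6, 14.0, 23.2, 22.0, 20.5
Sorted: 5.5, 10.6, 13.8, 14.0, 14.0, 20.5, 22.0, 22.9, 23.2
Best 4: 5.5, 10.6, 13.8, 14.0
Average of best = 43.9 / 4 = 10.975
Raw index = 10.975 * 0.96 = 10.536
Handicap index = round(10.536, 1) = 10.5

10.5


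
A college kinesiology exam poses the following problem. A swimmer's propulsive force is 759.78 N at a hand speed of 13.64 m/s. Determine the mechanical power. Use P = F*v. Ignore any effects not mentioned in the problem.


P = F * v
P = 759.78 * 13.64
P = 10363.3992 W

10363.3992 W


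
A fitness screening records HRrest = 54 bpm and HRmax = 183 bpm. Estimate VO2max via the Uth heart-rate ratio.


VO2max = 15.3 * HRmax / HRrest
VO2max = 15.3 * 183 / 54
VO2max = 2799.9 / 54 = 51.85 mL/kg/min

51.85 mL/kg/min


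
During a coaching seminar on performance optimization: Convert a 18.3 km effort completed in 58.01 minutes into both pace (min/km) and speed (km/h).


Pace = time / distance = 58.01 min / 18.3 km = 3.1699 min/km
Speed = distance / time_in_hours = 18.3 / 0.9668 hr
Speed = 18.9278 km/h

3.1699 min/km, 18.9278 km/h


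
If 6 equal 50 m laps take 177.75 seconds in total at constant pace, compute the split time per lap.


Split time = total_time / n_laps = 177.75 / 6
Split time = 29.625 s per lap

29.625 s


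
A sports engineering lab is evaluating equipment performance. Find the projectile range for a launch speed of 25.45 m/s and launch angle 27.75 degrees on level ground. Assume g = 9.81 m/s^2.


R = v^2 * sin(2*theta) / g
Convert angle to radians: theta = 27.75 deg = 0.4843 rad
sin(2*theta) = sin(0.9687) = 0.8241
R = 25.45^2 * 0.8241 / 9.81
R = 647.7025 * 0.8241 / 9.81 = 54.4127 m

54.4127 m


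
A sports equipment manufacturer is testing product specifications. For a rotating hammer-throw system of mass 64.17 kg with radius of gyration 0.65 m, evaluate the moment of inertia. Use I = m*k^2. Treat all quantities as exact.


I = m * k^2
I = 64.17 * 0.65^2
I = 64.17 * 0.4225 = 27.1118 kg*m^2

27.1118 kg*m^2


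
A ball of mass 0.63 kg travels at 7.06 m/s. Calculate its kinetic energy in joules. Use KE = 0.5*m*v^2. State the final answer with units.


KE = 0.5 * m * v^2
KE = 0.5 * 0.63 * 7.06^2
KE = 0.5 * 0.63 * 49.8436 = 15.7007 J

15.7007 J


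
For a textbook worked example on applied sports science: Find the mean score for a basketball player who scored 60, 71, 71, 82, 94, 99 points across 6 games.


Average = sum / n
Sum = 477
Average = 477 / 6 = 79.5

79.5


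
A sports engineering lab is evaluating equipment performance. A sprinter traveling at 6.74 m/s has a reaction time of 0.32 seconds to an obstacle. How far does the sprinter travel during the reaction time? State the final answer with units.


d = v * t
d = 6.74 * 0.32
d = 2.1568 m

2.1568 m


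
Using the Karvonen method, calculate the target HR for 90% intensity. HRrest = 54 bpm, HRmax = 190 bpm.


Target = HRrest + pct*(HRmax - HRrest)
Heart rate reserve = HRmax - HRrest = 190 - 54 = 136 bpm
Fraction = 90% = 0.9
Target = 54 + 0.9 * 136
Target = 54 + 122.4 = 176.4 bpm

176.4 bpm


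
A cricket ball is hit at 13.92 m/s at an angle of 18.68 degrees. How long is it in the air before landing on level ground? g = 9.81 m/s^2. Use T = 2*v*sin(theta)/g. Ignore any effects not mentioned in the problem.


T = 2*v*sin(theta)/g
sin(theta) = sin(18.68 deg) = 0.3203
T = 2*13.92*0.3203 / 9.81
T = 8.9167 / 9.81 = 0.9089 s

0.9089 s


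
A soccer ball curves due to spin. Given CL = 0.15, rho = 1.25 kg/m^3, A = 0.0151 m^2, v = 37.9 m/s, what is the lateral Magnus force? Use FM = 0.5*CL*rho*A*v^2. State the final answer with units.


FM = 0.5 * CL * rho * A * v^2
FM = 0.5 * 0.15 * 1.25 * 0.0151 * 37.9^2
v^2 = 1436.41
FM = 0.5 * 0.15 * 1.25 * 0.0151 * 1436.41 = 2.0334 N

2.0334 N


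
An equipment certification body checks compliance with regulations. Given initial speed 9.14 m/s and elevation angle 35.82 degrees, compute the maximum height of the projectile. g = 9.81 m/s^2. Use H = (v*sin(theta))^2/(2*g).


H = (v*sin(theta))^2 / (2*g)
vy = v*sin(theta) = 9.14 * sin(35.82 deg) = 5.3491 m/s
H = vy^2 / (2*g) = 28.6129 / (2*9.81)
H = 28.6129 / 19.62 = 1.4584 m

1.4584 m


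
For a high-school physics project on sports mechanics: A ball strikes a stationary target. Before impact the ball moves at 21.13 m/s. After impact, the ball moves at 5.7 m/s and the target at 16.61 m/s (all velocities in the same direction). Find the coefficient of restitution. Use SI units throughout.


e = (v2_after - v1_after) / (v1_before - v2_before)
Numerator = 16.61 - 5.7 = 10.91
Denominator = 21.13 - 0 = 21.13
e = 10.91 / 21.13 = 0.5163

0.5163


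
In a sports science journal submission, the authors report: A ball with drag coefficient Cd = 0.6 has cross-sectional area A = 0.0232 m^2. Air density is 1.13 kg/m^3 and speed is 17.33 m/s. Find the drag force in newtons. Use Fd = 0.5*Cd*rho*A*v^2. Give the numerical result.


Fd = 0.5 * Cd * rho * A * v^2
Fd = 0.5 * 0.6 * 1.13 * 0.0232 * 17.33^2
v^2 = 300.3289
Fd = 0.5 * 0.6 * 1.13 * 0.0232 * 300.3289 = 2.362 N

2.362 N


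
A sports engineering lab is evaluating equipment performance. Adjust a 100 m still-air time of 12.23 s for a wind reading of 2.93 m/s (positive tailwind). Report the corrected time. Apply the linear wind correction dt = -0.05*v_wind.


dt = -0.05 * v_wind = -0.05 * 2.93 = -0.1465 s
t_corrected = t_still + dt = 12.23 + (-0.1465)
t_corrected = 12.0835 s

12.0835 s


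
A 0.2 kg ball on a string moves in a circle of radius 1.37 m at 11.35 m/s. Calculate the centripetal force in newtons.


Fc = m * v^2 / r
v^2 = 11.35^2 = 128.8225
Fc = 0.2 * 128.8225 / 1.37
Fc = 25.7645 / 1.37 = 18.8062 N

18.8062 N


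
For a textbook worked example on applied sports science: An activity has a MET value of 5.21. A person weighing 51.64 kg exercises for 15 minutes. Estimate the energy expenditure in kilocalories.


kcal = MET * mass * time_hr
Convert time: 15 min = 0.25 hr
kcal = 5.21 * 51.64 * 0.25
kcal = 67.2611 kcal

67.2611 kcal


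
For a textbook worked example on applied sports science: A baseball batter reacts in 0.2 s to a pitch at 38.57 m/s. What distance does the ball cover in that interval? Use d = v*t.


d = v * t
d = 38.57 * 0.2
d = 7.714 m

7.714 m


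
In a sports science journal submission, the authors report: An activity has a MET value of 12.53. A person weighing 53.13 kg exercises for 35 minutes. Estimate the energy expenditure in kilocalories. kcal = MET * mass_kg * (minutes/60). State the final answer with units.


kcal = MET * mass * time_hr
Convert time: 35 min = 0.5833 hr
kcal = 12.53 * 53.13 * 0.5833
kcal = 388.336 kcal

388.336 kcal


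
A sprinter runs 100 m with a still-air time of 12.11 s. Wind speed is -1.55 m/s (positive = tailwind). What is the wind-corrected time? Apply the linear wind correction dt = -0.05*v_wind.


dt = -0.05 * v_wind = -0.05 * -1.55 = 0.0775 s
t_corrected = t_still + dt = 12.11 + (0.0775)
t_corrected = 12.1875 s

12.1875 s


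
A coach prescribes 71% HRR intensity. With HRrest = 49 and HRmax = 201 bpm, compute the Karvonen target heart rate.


Target = HRrest + pct*(HRmax - HRrest)
Heart rate reserve = HRmax - HRrest = 201 - 49 = 152 bpm
Fraction = 71% = 0.71
Target = 49 + 0.71 * 152
Target = 49 + 107.92 = 156.92 bpm

156.92 bpm


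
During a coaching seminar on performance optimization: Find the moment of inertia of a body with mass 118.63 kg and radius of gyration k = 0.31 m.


I = m * k^2
I = 118.63 * 0.31^2
I = 118.63 * 0.0961 = 11.4003 kg*m^2

11.4003 kg*m^2


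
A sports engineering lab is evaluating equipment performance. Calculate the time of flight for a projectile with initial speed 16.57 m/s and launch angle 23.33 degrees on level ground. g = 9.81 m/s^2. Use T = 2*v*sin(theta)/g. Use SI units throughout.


T = 2*v*sin(theta)/g
sin(theta) = sin(23.33 deg) = 0.396
T = 2*16.57*0.396 / 9.81
T = 13.1243 / 9.81 = 1.3379 s

1.3379 s


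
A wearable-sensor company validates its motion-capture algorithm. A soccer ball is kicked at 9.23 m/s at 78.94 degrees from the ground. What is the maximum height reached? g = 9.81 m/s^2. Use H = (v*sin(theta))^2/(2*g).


H = (v*sin(theta))^2 / (2*g)
vy = v*sin(theta) = 9.23 * sin(78.94 deg) = 9.0586 m/s
H = vy^2 / (2*g) = 82.0577 / (2*9.81)
H = 82.0577 / 19.62 = 4.1823 m

4.1823 m


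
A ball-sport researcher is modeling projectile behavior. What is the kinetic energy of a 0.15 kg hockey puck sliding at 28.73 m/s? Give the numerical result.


KE = 0.5 * m * v^2
KE = 0.5 * 0.15 * 28.73^2
KE = 0.5 * 0.15 * 825.4129 = 61.906 J

61.906 J


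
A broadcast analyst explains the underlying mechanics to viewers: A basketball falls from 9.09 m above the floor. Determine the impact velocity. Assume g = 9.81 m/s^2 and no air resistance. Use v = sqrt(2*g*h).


v = sqrt(2 * g * h)
v = sqrt(2 * 9.81 * 9.09)
v = sqrt(178.3458) = 13.3546 m/s

13.3546 m/s


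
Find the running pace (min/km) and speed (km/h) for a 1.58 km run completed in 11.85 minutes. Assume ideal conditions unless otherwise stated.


Pace = time / distance = 11.85 min / 1.58 km = 7.5 min/km
Speed = distance / time_in_hours = 1.58 / 0.1975 hr
Speed = 8 km/h

7.5 min/km, 8 km/h


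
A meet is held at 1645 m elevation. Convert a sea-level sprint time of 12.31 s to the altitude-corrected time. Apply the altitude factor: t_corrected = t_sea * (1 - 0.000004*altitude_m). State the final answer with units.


Correction factor = 1 - 0.000004 * 1645 = 0.99342
t_corrected = t_sea * factor = 12.31 * 0.99342
t_corrected = 12.229 s

12.229 s


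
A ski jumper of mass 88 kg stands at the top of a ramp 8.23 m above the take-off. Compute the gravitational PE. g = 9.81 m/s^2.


PE = m * g * h
PE = 88 * 9.81 * 8.23
PE = 863.28 * 8.23 = 7104.7944 J

7104.7944 J


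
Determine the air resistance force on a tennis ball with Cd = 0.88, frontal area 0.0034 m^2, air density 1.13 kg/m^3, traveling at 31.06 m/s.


Fd = 0.5 * Cd * rho * A * v^2
Fd = 0.5 * 0.88 * 1.13 * 0.0034 * 31.06^2
v^2 = 964.7236
Fd = 0.5 * 0.88 * 1.13 * 0.0034 * 964.7236 = 1.6308 N

1.6308 N


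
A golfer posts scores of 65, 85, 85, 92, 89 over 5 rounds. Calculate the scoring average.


Average = sum / n
Sum = 416
Average = 416 / 5 = 83.2

83.2


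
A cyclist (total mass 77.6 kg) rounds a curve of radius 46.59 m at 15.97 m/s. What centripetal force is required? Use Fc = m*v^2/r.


Fc = m * v^2 / r
v^2 = 15.97^2 = 255.0409
Fc = 77.6 * 255.0409 / 46.59
Fc = 19791.1738 / 46.59 = 424.7945 N

424.7945 N


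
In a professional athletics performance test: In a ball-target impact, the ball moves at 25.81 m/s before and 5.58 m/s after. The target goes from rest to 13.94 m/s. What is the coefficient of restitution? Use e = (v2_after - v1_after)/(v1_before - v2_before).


e = (v2_after - v1_after) / (v1_before - v2_before)
Numerator = 13.94 - 5.58 = 8.36
Denominator = 25.81 - 0 = 25.81
e = 8.36 / 25.81 = 0.3239

0.3239


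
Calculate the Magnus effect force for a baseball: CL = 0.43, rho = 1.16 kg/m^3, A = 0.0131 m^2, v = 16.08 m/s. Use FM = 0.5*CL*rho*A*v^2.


FM = 0.5 * CL * rho * A * v^2
FM = 0.5 * 0.43 * 1.16 * 0.0131 * 16.08^2
v^2 = 258.5664
FM = 0.5 * 0.43 * 1.16 * 0.0131 * 258.5664 = 0.8448 N

0.8448 N


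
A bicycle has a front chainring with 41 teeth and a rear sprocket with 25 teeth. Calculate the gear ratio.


GR = front_teeth / rear_teeth
GR = 41 / 25
GR = 1.64

1.64


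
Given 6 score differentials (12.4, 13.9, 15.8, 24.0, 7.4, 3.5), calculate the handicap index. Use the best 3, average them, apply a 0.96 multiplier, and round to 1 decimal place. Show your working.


All differentials: 12.4, 13.9, 15.8, 24.0, 7.4, 3.5
Sorted: 3.5, 7.4, 12.4, 13.9, 15.8, 24.0
Best 3: 3.5, 7.4, 12.4
Average of best = 23.3 / 3 = 7.7667
Raw index = 7.7667 * 0.96 = 7.456
Handicap index = round(7.456, 1) = 7.5

7.5
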